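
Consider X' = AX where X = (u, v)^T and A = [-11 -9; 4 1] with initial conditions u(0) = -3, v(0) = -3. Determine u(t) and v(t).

u(t) = 45te^(-5t) - 3e^(-5t), v(t) = -30te^(-5t) - 3e^(-5t)

Coefficient matrix A = [[-11, -9], [4, 1]].
Characteristic polynomial det(A - λI) = λ^2 + 10λ + 25 = 0.
Single eigenvalue λ = -5 with algebraic multiplicity 2.
Eigenvector v = (-3,2); generalized eigenvector w with (A-λI)w=v is (-1,1).
General solution: e^(-5t)[c_1·v + c_2·(t·v + w)].
Applying u(0)=-3, v(0)=-3 gives c_1=6, c_2=-15.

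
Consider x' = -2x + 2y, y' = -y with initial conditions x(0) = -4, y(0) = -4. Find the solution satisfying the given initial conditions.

Coefficient matrix A = [[-2, 2], [0, -1]].
Characteristic polynomial det(A - λI) = λ^2 + 3λ + 2 = 0.
Eigenvalues λ = -2, -1.
For λ=-2: (A-λI) row 1 is [0, 2], so an eigenvector is (1, 0).
For λ=-1: (A-λI) row 1 is [-1, 2], so an eigenvector is (-2, -1).
General solution: C_1e^(-2t)(1,0) + C_2e^(-t)(-2,-1).
Applying x(0)=-4, y(0)=-4 gives C_1=4, C_2=4.

x(t) = -8e^(-t) + 4e^(-2t), y(t) = -4e^(-t)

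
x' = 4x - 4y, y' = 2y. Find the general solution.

Coefficient matrix A = [[4, -4], [0, 2]].
Characteristic polynomial det(A - λI) = λ^2 - 6λ + 8 = 0.
Eigenvalues λ = 2, 4.
For λ=2: (A-λI) row 1 is [2, -4], so an eigenvector is (-2, -1).
For λ=4: (A-λI) row 1 is [0, -4], so an eigenvector is (1, 0).
General solution: K_1e^(2t)(-2,-1) + K_2e^(4t)(1,0).

x(t) = -2K_1e^(2t) + K_2e^(4t), y(t) = -K_1e^(2t)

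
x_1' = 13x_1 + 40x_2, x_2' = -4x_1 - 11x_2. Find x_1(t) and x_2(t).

Coefficient matrix A = [[13, 40], [-4, -11]].
Characteristic polynomial det(A - λI) = λ^2 - 2λ + 17 = 0.
Eigenvalues λ = 1 ± 4i (complex conjugate pair).
For λ=1+4i: an eigenvector is (3,-1) - i(-1,0) = (3 + i, -1).
A real fundamental pair from Re and Im of e^((1+4i)t)v: X_1 = e^(t)(cos(4t)·(3,-1) + sin(4t)·(-1,0)), X_2 = e^(t)(sin(4t)·(3,-1) - cos(4t)·(-1,0)).
General solution: c_1X_1 + c_2X_2.

x_1(t) = -c_1e^(t)sin(4t) + 3c_1e^(t)cos(4t) + 3c_2e^(t)sin(4t) + c_2e^(t)cos(4t), x_2(t) = -c_1e^(t)cos(4t) - c_2e^(t)sin(4t)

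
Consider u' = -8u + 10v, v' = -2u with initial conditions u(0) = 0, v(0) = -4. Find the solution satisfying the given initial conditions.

Coefficient matrix A = [[-8, 10], [-2, 0]].
Characteristic polynomial det(A - λI) = λ^2 + 8λ + 20 = 0.
Eigenvalues λ = -4 ± 2i (complex conjugate pair).
For λ=-4+2i: an eigenvector is (-2,-1) - i(-1,0) = (-2 + i, -1).
A real fundamental pair from Re and Im of e^((-4+2i)t)v: X_1 = e^(-4t)(cos(2t)·(-2,-1) + sin(2t)·(-1,0)), X_2 = e^(-4t)(sin(2t)·(-2,-1) - cos(2t)·(-1,0)).
General solution: C_1X_1 + C_2X_2.
Applying u(0)=0, v(0)=-4 gives C_1=4, C_2=8.

u(t) = -20e^(-4t)sin(2t), v(t) = -8e^(-4t)sin(2t) - 4e^(-4t)cos(2t)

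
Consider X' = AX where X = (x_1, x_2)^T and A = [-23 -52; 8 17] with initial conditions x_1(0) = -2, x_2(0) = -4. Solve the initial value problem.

Coefficient matrix A = [[-23, -52], [8, 17]].
Characteristic polynomial det(A - λI) = λ^2 + 6λ + 25 = 0.
Eigenvalues λ = -3 ± 4i (complex conjugate pair).
For λ=-3+4i: an eigenvector is (-3,1) - i(2,-1) = (-3 - 2i, 1 + i).
A real fundamental pair from Re and Im of e^((-3+4i)t)v: X_1 = e^(-3t)(cos(4t)·(-3,1) + sin(4t)·(2,-1)), X_2 = e^(-3t)(sin(4t)·(-3,1) - cos(4t)·(2,-1)).
General solution: K_1X_1 + K_2X_2.
Applying x_1(0)=-2, x_2(0)=-4 gives K_1=10, K_2=-14.

x_1(t) = 62e^(-3t)sin(4t) - 2e^(-3t)cos(4t), x_2(t) = -24e^(-3t)sin(4t) - 4e^(-3t)cos(4t)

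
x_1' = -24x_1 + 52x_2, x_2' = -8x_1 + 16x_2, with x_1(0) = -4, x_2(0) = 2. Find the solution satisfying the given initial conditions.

Coefficient matrix A = [[-24, 52], [-8, 16]].
Characteristic polynomial det(A - λI) = λ^2 + 8λ + 32 = 0.
Eigenvalues λ = -4 ± 4i (complex conjugate pair).
For λ=-4+4i: an eigenvector is (3,1) - i(-2,-1) = (3 + 2i, 1 + i).
A real fundamental pair from Re and Im of e^((-4+4i)t)v: X_1 = e^(-4t)(cos(4t)·(3,1) + sin(4t)·(-2,-1)), X_2 = e^(-4t)(sin(4t)·(3,1) - cos(4t)·(-2,-1)).
General solution: C_1X_1 + C_2X_2.
Applying x_1(0)=-4, x_2(0)=2 gives C_1=-8, C_2=10.

x_1(t) = 46e^(-4t)sin(4t) - 4e^(-4t)cos(4t), x_2(t) = 18e^(-4t)sin(4t) + 2e^(-4t)cos(4t)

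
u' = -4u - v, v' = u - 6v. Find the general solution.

u(t) = K_1e^(-5t) + K_2te^(-5t), v(t) = K_1e^(-5t) + K_2te^(-5t) - K_2e^(-5t)

Coefficient matrix A = [[-4, -1], [1, -6]].
Characteristic polynomial det(A - λI) = λ^2 + 10λ + 25 = 0.
Single eigenvalue λ = -5 with algebraic multiplicity 2.
Eigenvector v = (1,1); generalized eigenvector w with (A-λI)w=v is (0,-1).
General solution: e^(-5t)[K_1·v + K_2·(t·v + w)].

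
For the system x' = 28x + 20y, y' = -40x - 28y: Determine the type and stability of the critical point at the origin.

A = [[28,20],[-40,-28]]; det(A-λI) = λ^2 + 16.
λ = 0 ± 4i: zero real part.

center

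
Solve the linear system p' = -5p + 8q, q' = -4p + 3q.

Coefficient matrix A = [[-5, 8], [-4, 3]].
Characteristic polynomial det(A - λI) = λ^2 + 2λ + 17 = 0.
Eigenvalues λ = -1 ± 4i (complex conjugate pair).
For λ=-1+4i: an eigenvector is (-1,0) - i(1,1) = (-1 - i, 0 - i).
A real fundamental pair from Re and Im of e^((-1+4i)t)v: X_1 = e^(-t)(cos(4t)·(-1,0) + sin(4t)·(1,1)), X_2 = e^(-t)(sin(4t)·(-1,0) - cos(4t)·(1,1)).
General solution: c_1X_1 + c_2X_2.

p(t) = c_1e^(-t)sin(4t) - c_1e^(-t)cos(4t) - c_2e^(-t)sin(4t) - c_2e^(-t)cos(4t), q(t) = c_1e^(-t)sin(4t) - c_2e^(-t)cos(4t)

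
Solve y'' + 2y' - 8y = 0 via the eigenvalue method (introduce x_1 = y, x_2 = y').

y(t) = C_1e^(2t) + C_2e^(-4t)

Let x_1 = y, x_2 = y'. Then x_1' = x_2 and x_2' = 8x_1 - 2x_2.
A = [[0,1],[8,-2]]; det(A-λI) = λ^2 + 2λ - 8.
Eigenvalues λ = 2, -4 with eigenvectors (1,2), (1,-4).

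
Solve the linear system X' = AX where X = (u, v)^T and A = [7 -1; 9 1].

u(t) = -K_1e^(4t) - K_2te^(4t) - K_2e^(4t), v(t) = -3K_1e^(4t) - 3K_2te^(4t) - 2K_2e^(4t)

Coefficient matrix A = [[7, -1], [9, 1]].
Characteristic polynomial det(A - λI) = λ^2 - 8λ + 16 = 0.
Single eigenvalue λ = 4 with algebraic multiplicity 2.
Eigenvector v = (-1,-3); generalized eigenvector w with (A-λI)w=v is (-1,-2).
General solution: e^(4t)[K_1·v + K_2·(t·v + w)].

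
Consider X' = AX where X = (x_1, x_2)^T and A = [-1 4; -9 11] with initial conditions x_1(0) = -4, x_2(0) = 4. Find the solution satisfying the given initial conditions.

x_1(t) = 40te^(5t) - 4e^(5t), x_2(t) = 60te^(5t) + 4e^(5t)

Coefficient matrix A = [[-1, 4], [-9, 11]].
Characteristic polynomial det(A - λI) = λ^2 - 10λ + 25 = 0.
Single eigenvalue λ = 5 with algebraic multiplicity 2.
Eigenvector v = (2,3); generalized eigenvector w with (A-λI)w=v is (-1,-1).
General solution: e^(5t)[c_1·v + c_2·(t·v + w)].
Applying x_1(0)=-4, x_2(0)=4 gives c_1=8, c_2=20.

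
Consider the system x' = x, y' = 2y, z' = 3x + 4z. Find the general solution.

x(t) = K_2e^(t), y(t) = K_1e^(2t), z(t) = -K_2e^(t) + K_3e^(4t)

Coefficient matrix A = [[1, 0, 0], [0, 2, 0], [3, 0, 4]].
det(A - λI) = 0 gives eigenvalues λ = 2, 1, 4.
For λ=2: eigenvector (0,1,0).
For λ=1: eigenvector (1,0,-1).
For λ=4: eigenvector (0,0,1).
General solution: K_1e^(2t)(0,1,0) + K_2e^(t)(1,0,-1) + K_3e^(4t)(0,0,1).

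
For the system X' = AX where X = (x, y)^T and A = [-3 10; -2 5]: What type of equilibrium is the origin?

unstable spiral

A = [[-3,10],[-2,5]]; det(A-λI) = λ^2 - 2λ + 5.
λ = 1 ± 2i: positive real part.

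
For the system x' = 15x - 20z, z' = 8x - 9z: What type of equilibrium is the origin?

unstable spiral

A = [[15,-20],[8,-9]]; det(A-λI) = λ^2 - 6λ + 25.
λ = 3 ± 4i: positive real part.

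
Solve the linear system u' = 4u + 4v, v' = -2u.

Coefficient matrix A = [[4, 4], [-2, 0]].
Characteristic polynomial det(A - λI) = λ^2 - 4λ + 8 = 0.
Eigenvalues λ = 2 ± 2i (complex conjugate pair).
For λ=2+2i: an eigenvector is (-1,1) - i(1,0) = (-1 - i, 1).
A real fundamental pair from Re and Im of e^((2+2i)t)v: X_1 = e^(2t)(cos(2t)·(-1,1) + sin(2t)·(1,0)), X_2 = e^(2t)(sin(2t)·(-1,1) - cos(2t)·(1,0)).
General solution: K_1X_1 + K_2X_2.

u(t) = K_1e^(2t)sin(2t) - K_1e^(2t)cos(2t) - K_2e^(2t)sin(2t) - K_2e^(2t)cos(2t), v(t) = K_1e^(2t)cos(2t) + K_2e^(2t)sin(2t)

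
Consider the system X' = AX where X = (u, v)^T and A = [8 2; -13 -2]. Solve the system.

u(t) = -K_1e^(3t)sin(t) - K_1e^(3t)cos(t) - K_2e^(3t)sin(t) + K_2e^(3t)cos(t), v(t) = 3K_1e^(3t)sin(t) + 2K_1e^(3t)cos(t) + 2K_2e^(3t)sin(t) - 3K_2e^(3t)cos(t)

Coefficient matrix A = [[8, 2], [-13, -2]].
Characteristic polynomial det(A - λI) = λ^2 - 6λ + 10 = 0.
Eigenvalues λ = 3 ± i (complex conjugate pair).
For λ=3+i: an eigenvector is (-1,2) - i(-1,3) = (-1 + i, 2 - 3i).
A real fundamental pair from Re and Im of e^((3+i)t)v: X_1 = e^(3t)(cos(t)·(-1,2) + sin(t)·(-1,3)), X_2 = e^(3t)(sin(t)·(-1,2) - cos(t)·(-1,3)).
General solution: K_1X_1 + K_2X_2.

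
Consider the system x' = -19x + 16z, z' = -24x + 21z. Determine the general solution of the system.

x(t) = -K_1e^(-3t) - 2K_2e^(5t), z(t) = -K_1e^(-3t) - 3K_2e^(5t)

Coefficient matrix A = [[-19, 16], [-24, 21]].
Characteristic polynomial det(A - λI) = λ^2 - 2λ - 15 = 0.
Eigenvalues λ = -3, 5.
For λ=-3: (A-λI) row 1 is [-16, 16], so an eigenvector is (-1, -1).
For λ=5: (A-λI) row 1 is [-24, 16], so an eigenvector is (-2, -3).
General solution: K_1e^(-3t)(-1,-1) + K_2e^(5t)(-2,-3).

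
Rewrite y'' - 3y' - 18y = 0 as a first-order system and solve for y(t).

Let x_1 = y, x_2 = y'. Then x_1' = x_2 and x_2' = 18x_1 + 3x_2.
A = [[0,1],[18,3]]; det(A-λI) = λ^2 - 3λ - 18.
Eigenvalues λ = -3, 6 with eigenvectors (1,-3), (1,6).

y(t) = K_1e^(-3t) + K_2e^(6t)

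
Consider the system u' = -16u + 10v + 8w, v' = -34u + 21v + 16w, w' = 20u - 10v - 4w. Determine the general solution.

u(t) = C_1e^(-4t) + 2C_2e^(t) + C_3e^(4t), v(t) = 2C_1e^(-4t) + 5C_2e^(t) + 2C_3e^(4t), w(t) = -C_1e^(-4t) - 2C_2e^(t)

Coefficient matrix A = [[-16, 10, 8], [-34, 21, 16], [20, -10, -4]].
det(A - λI) = 0 gives eigenvalues λ = -4, 1, 4.
For λ=-4: eigenvector (1,2,-1).
For λ=1: eigenvector (2,5,-2).
For λ=4: eigenvector (1,2,0).
General solution: C_1e^(-4t)(1,2,-1) + C_2e^(t)(2,5,-2) + C_3e^(4t)(1,2,0).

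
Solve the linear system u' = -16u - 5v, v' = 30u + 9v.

Coefficient matrix A = [[-16, -5], [30, 9]].
Characteristic polynomial det(A - λI) = λ^2 + 7λ + 6 = 0.
Eigenvalues λ = -1, -6.
For λ=-1: (A-λI) row 1 is [-15, -5], so an eigenvector is (-1, 3).
For λ=-6: (A-λI) row 1 is [-10, -5], so an eigenvector is (-1, 2).
General solution: C_1e^(-t)(-1,3) + C_2e^(-6t)(-1,2).

u(t) = -C_1e^(-t) - C_2e^(-6t), v(t) = 3C_1e^(-t) + 2C_2e^(-6t)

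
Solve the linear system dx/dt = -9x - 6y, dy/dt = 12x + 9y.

x(t) = -K_1e^(3t) + K_2e^(-3t), y(t) = 2K_1e^(3t) - K_2e^(-3t)

Coefficient matrix A = [[-9, -6], [12, 9]].
Characteristic polynomial det(A - λI) = λ^2 - 9 = 0.
Eigenvalues λ = 3, -3.
For λ=3: (A-λI) row 1 is [-12, -6], so an eigenvector is (-1, 2).
For λ=-3: (A-λI) row 1 is [-6, -6], so an eigenvector is (1, -1).
General solution: K_1e^(3t)(-1,2) + K_2e^(-3t)(1,-1).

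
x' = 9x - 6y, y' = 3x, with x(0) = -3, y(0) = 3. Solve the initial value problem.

x(t) = -12e^(6t) + 9e^(3t), y(t) = -6e^(6t) + 9e^(3t)

Coefficient matrix A = [[9, -6], [3, 0]].
Characteristic polynomial det(A - λI) = λ^2 - 9λ + 18 = 0.
Eigenvalues λ = 6, 3.
For λ=6: (A-λI) row 1 is [3, -6], so an eigenvector is (-2, -1).
For λ=3: (A-λI) row 1 is [6, -6], so an eigenvector is (-1, -1).
General solution: K_1e^(6t)(-2,-1) + K_2e^(3t)(-1,-1).
Applying x(0)=-3, y(0)=3 gives K_1=6, K_2=-9.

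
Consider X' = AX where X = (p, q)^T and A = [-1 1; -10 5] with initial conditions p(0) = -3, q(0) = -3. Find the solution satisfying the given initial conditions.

p(t) = 6e^(2t)sin(t) - 3e^(2t)cos(t), q(t) = 21e^(2t)sin(t) - 3e^(2t)cos(t)

Coefficient matrix A = [[-1, 1], [-10, 5]].
Characteristic polynomial det(A - λI) = λ^2 - 4λ + 5 = 0.
Eigenvalues λ = 2 ± i (complex conjugate pair).
For λ=2+i: an eigenvector is (-1,-3) - i(0,1) = (-1, -3 - i).
A real fundamental pair from Re and Im of e^((2+i)t)v: X_1 = e^(2t)(cos(t)·(-1,-3) + sin(t)·(0,1)), X_2 = e^(2t)(sin(t)·(-1,-3) - cos(t)·(0,1)).
General solution: c_1X_1 + c_2X_2.
Applying p(0)=-3, q(0)=-3 gives c_1=3, c_2=-6.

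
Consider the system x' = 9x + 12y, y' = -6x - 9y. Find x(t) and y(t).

x(t) = -2K_1e^(3t) + K_2e^(-3t), y(t) = K_1e^(3t) - K_2e^(-3t)

Coefficient matrix A = [[9, 12], [-6, -9]].
Characteristic polynomial det(A - λI) = λ^2 - 9 = 0.
Eigenvalues λ = 3, -3.
For λ=3: (A-λI) row 1 is [6, 12], so an eigenvector is (-2, 1).
For λ=-3: (A-λI) row 1 is [12, 12], so an eigenvector is (1, -1).
General solution: K_1e^(3t)(-2,1) + K_2e^(-3t)(1,-1).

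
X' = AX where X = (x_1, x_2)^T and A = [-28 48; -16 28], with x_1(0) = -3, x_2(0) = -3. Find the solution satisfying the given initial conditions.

x_1(t) = -9e^(4t) + 6e^(-4t), x_2(t) = -6e^(4t) + 3e^(-4t)

Coefficient matrix A = [[-28, 48], [-16, 28]].
Characteristic polynomial det(A - λI) = λ^2 - 16 = 0.
Eigenvalues λ = -4, 4.
For λ=-4: (A-λI) row 1 is [-24, 48], so an eigenvector is (2, 1).
For λ=4: (A-λI) row 1 is [-32, 48], so an eigenvector is (3, 2).
General solution: C_1e^(-4t)(2,1) + C_2e^(4t)(3,2).
Applying x_1(0)=-3, x_2(0)=-3 gives C_1=3, C_2=-3.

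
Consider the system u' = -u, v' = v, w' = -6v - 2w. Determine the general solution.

u(t) = K_1e^(-t), v(t) = -K_2e^(t), w(t) = 2K_2e^(t) + K_3e^(-2t)

Coefficient matrix A = [[-1, 0, 0], [0, 1, 0], [0, -6, -2]].
det(A - λI) = 0 gives eigenvalues λ = -1, 1, -2.
For λ=-1: eigenvector (1,0,0).
For λ=1: eigenvector (0,-1,2).
For λ=-2: eigenvector (0,0,1).
General solution: K_1e^(-t)(1,0,0) + K_2e^(t)(0,-1,2) + K_3e^(-2t)(0,0,1).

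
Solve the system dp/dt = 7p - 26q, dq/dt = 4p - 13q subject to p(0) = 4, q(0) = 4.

Coefficient matrix A = [[7, -26], [4, -13]].
Characteristic polynomial det(A - λI) = λ^2 + 6λ + 13 = 0.
Eigenvalues λ = -3 ± 2i (complex conjugate pair).
For λ=-3+2i: an eigenvector is (-3,-1) - i(-2,-1) = (-3 + 2i, -1 + i).
A real fundamental pair from Re and Im of e^((-3+2i)t)v: X_1 = e^(-3t)(cos(2t)·(-3,-1) + sin(2t)·(-2,-1)), X_2 = e^(-3t)(sin(2t)·(-3,-1) - cos(2t)·(-2,-1)).
General solution: C_1X_1 + C_2X_2.
Applying p(0)=4, q(0)=4 gives C_1=4, C_2=8.

p(t) = -32e^(-3t)sin(2t) + 4e^(-3t)cos(2t), q(t) = -12e^(-3t)sin(2t) + 4e^(-3t)cos(2t)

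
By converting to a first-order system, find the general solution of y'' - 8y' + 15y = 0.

Let x_1 = y, x_2 = y'. Then x_1' = x_2 and x_2' = -15x_1 + 8x_2.
A = [[0,1],[-15,8]]; det(A-λI) = λ^2 - 8λ + 15.
Eigenvalues λ = 5, 3 with eigenvectors (1,5), (1,3).

y(t) = C_1e^(5t) + C_2e^(3t)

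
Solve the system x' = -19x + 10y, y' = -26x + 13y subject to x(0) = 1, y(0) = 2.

x(t) = 2e^(-3t)sin(2t) + e^(-3t)cos(2t), y(t) = 3e^(-3t)sin(2t) + 2e^(-3t)cos(2t)

Coefficient matrix A = [[-19, 10], [-26, 13]].
Characteristic polynomial det(A - λI) = λ^2 + 6λ + 13 = 0.
Eigenvalues λ = -3 ± 2i (complex conjugate pair).
For λ=-3+2i: an eigenvector is (2,3) - i(-1,-2) = (2 + i, 3 + 2i).
A real fundamental pair from Re and Im of e^((-3+2i)t)v: X_1 = e^(-3t)(cos(2t)·(2,3) + sin(2t)·(-1,-2)), X_2 = e^(-3t)(sin(2t)·(2,3) - cos(2t)·(-1,-2)).
General solution: K_1X_1 + K_2X_2.
Applying x(0)=1, y(0)=2 gives K_1=0, K_2=1.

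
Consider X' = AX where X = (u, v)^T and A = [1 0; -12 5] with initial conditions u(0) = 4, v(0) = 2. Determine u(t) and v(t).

u(t) = 4e^(t), v(t) = -10e^(5t) + 12e^(t)

Coefficient matrix A = [[1, 0], [-12, 5]].
Characteristic polynomial det(A - λI) = λ^2 - 6λ + 5 = 0.
Eigenvalues λ = 1, 5.
For λ=1: (A-λI) row 2 is [-12, 4], so an eigenvector is (-1, -3).
For λ=5: (A-λI) row 1 is [-4, 0], so an eigenvector is (0, 1).
General solution: c_1e^(t)(-1,-3) + c_2e^(5t)(0,1).
Applying u(0)=4, v(0)=2 gives c_1=-4, c_2=-10.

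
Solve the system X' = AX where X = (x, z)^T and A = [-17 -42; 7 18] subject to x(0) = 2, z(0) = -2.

Coefficient matrix A = [[-17, -42], [7, 18]].
Characteristic polynomial det(A - λI) = λ^2 - λ - 12 = 0.
Eigenvalues λ = 4, -3.
For λ=4: (A-λI) row 1 is [-21, -42], so an eigenvector is (-2, 1).
For λ=-3: (A-λI) row 1 is [-14, -42], so an eigenvector is (3, -1).
General solution: c_1e^(4t)(-2,1) + c_2e^(-3t)(3,-1).
Applying x(0)=2, z(0)=-2 gives c_1=-4, c_2=-2.

x(t) = 8e^(4t) - 6e^(-3t), z(t) = -4e^(4t) + 2e^(-3t)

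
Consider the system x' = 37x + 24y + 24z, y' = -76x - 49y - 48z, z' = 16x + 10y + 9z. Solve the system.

Coefficient matrix A = [[37, 24, 24], [-76, -49, -48], [16, 10, 9]].
det(A - λI) = 0 gives eigenvalues λ = -1, 1, -3.
For λ=-1: eigenvector (0,-1,1).
For λ=1: eigenvector (2,-4,1).
For λ=-3: eigenvector (3,-6,1).
General solution: C_1e^(-t)(0,-1,1) + C_2e^(t)(2,-4,1) + C_3e^(-3t)(3,-6,1).

x(t) = 2C_2e^(t) + 3C_3e^(-3t), y(t) = -C_1e^(-t) - 4C_2e^(t) - 6C_3e^(-3t), z(t) = C_1e^(-t) + C_2e^(t) + C_3e^(-3t)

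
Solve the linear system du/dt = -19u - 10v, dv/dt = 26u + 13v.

u(t) = K_1e^(-3t)sin(2t) - 2K_1e^(-3t)cos(2t) - 2K_2e^(-3t)sin(2t) - K_2e^(-3t)cos(2t), v(t) = -2K_1e^(-3t)sin(2t) + 3K_1e^(-3t)cos(2t) + 3K_2e^(-3t)sin(2t) + 2K_2e^(-3t)cos(2t)

Coefficient matrix A = [[-19, -10], [26, 13]].
Characteristic polynomial det(A - λI) = λ^2 + 6λ + 13 = 0.
Eigenvalues λ = -3 ± 2i (complex conjugate pair).
For λ=-3+2i: an eigenvector is (-2,3) - i(1,-2) = (-2 - i, 3 + 2i).
A real fundamental pair from Re and Im of e^((-3+2i)t)v: X_1 = e^(-3t)(cos(2t)·(-2,3) + sin(2t)·(1,-2)), X_2 = e^(-3t)(sin(2t)·(-2,3) - cos(2t)·(1,-2)).
General solution: K_1X_1 + K_2X_2.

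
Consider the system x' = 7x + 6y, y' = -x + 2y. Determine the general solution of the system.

Coefficient matrix A = [[7, 6], [-1, 2]].
Characteristic polynomial det(A - λI) = λ^2 - 9λ + 20 = 0.
Eigenvalues λ = 4, 5.
For λ=4: (A-λI) row 1 is [3, 6], so an eigenvector is (2, -1).
For λ=5: (A-λI) row 1 is [2, 6], so an eigenvector is (-3, 1).
General solution: c_1e^(4t)(2,-1) + c_2e^(5t)(-3,1).

x(t) = 2c_1e^(4t) - 3c_2e^(5t), y(t) = -c_1e^(4t) + c_2e^(5t)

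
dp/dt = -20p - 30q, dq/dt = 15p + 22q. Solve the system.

Coefficient matrix A = [[-20, -30], [15, 22]].
Characteristic polynomial det(A - λI) = λ^2 - 2λ + 10 = 0.
Eigenvalues λ = 1 ± 3i (complex conjugate pair).
For λ=1+3i: an eigenvector is (1,-1) - i(3,-2) = (1 - 3i, -1 + 2i).
A real fundamental pair from Re and Im of e^((1+3i)t)v: X_1 = e^(t)(cos(3t)·(1,-1) + sin(3t)·(3,-2)), X_2 = e^(t)(sin(3t)·(1,-1) - cos(3t)·(3,-2)).
General solution: c_1X_1 + c_2X_2.

p(t) = 3c_1e^(t)sin(3t) + c_1e^(t)cos(3t) + c_2e^(t)sin(3t) - 3c_2e^(t)cos(3t), q(t) = -2c_1e^(t)sin(3t) - c_1e^(t)cos(3t) - c_2e^(t)sin(3t) + 2c_2e^(t)cos(3t)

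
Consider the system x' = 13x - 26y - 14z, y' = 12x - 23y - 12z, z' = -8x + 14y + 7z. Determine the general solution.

Coefficient matrix A = [[13, -26, -14], [12, -23, -12], [-8, 14, 7]].
det(A - λI) = 0 gives eigenvalues λ = 1, -3, -1.
For λ=1: eigenvector (1,1,-1).
For λ=-3: eigenvector (4,3,-1).
For λ=-1: eigenvector (1,0,1).
General solution: C_1e^(t)(1,1,-1) + C_2e^(-3t)(4,3,-1) + C_3e^(-t)(1,0,1).

x(t) = C_1e^(t) + 4C_2e^(-3t) + C_3e^(-t), y(t) = C_1e^(t) + 3C_2e^(-3t), z(t) = -C_1e^(t) - C_2e^(-3t) + C_3e^(-t)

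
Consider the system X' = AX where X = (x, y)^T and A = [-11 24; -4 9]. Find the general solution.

x(t) = 3c_1e^(-3t) - 2c_2e^(t), y(t) = c_1e^(-3t) - c_2e^(t)

Coefficient matrix A = [[-11, 24], [-4, 9]].
Characteristic polynomial det(A - λI) = λ^2 + 2λ - 3 = 0.
Eigenvalues λ = -3, 1.
For λ=-3: (A-λI) row 1 is [-8, 24], so an eigenvector is (3, 1).
For λ=1: (A-λI) row 1 is [-12, 24], so an eigenvector is (-2, -1).
General solution: c_1e^(-3t)(3,1) + c_2e^(t)(-2,-1).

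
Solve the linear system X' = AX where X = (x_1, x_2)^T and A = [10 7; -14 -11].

Coefficient matrix A = [[10, 7], [-14, -11]].
Characteristic polynomial det(A - λI) = λ^2 + λ - 12 = 0.
Eigenvalues λ = 3, -4.
For λ=3: (A-λI) row 1 is [7, 7], so an eigenvector is (1, -1).
For λ=-4: (A-λI) row 1 is [14, 7], so an eigenvector is (1, -2).
General solution: K_1e^(3t)(1,-1) + K_2e^(-4t)(1,-2).

x_1(t) = K_1e^(3t) + K_2e^(-4t), x_2(t) = -K_1e^(3t) - 2K_2e^(-4t)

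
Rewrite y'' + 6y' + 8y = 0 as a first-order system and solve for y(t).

y(t) = c_1e^(-4t) + c_2e^(-2t)

Let x_1 = y, x_2 = y'. Then x_1' = x_2 and x_2' = -8x_1 - 6x_2.
A = [[0,1],[-8,-6]]; det(A-λI) = λ^2 + 6λ + 8.
Eigenvalues λ = -4, -2 with eigenvectors (1,-4), (1,-2).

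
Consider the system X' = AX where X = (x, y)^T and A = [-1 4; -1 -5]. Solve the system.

x(t) = 2C_1e^(-3t) + 2C_2te^(-3t) + C_2e^(-3t), y(t) = -C_1e^(-3t) - C_2te^(-3t)

Coefficient matrix A = [[-1, 4], [-1, -5]].
Characteristic polynomial det(A - λI) = λ^2 + 6λ + 9 = 0.
Single eigenvalue λ = -3 with algebraic multiplicity 2.
Eigenvector v = (2,-1); generalized eigenvector w with (A-λI)w=v is (1,0).
General solution: e^(-3t)[C_1·v + C_2·(t·v + w)].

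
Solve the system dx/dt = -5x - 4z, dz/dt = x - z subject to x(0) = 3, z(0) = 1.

Coefficient matrix A = [[-5, -4], [1, -1]].
Characteristic polynomial det(A - λI) = λ^2 + 6λ + 9 = 0.
Single eigenvalue λ = -3 with algebraic multiplicity 2.
Eigenvector v = (-2,1); generalized eigenvector w with (A-λI)w=v is (1,0).
General solution: e^(-3t)[K_1·v + K_2·(t·v + w)].
Applying x(0)=3, z(0)=1 gives K_1=1, K_2=5.

x(t) = -10te^(-3t) + 3e^(-3t), z(t) = 5te^(-3t) + e^(-3t)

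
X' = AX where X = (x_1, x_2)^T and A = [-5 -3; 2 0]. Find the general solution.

Coefficient matrix A = [[-5, -3], [2, 0]].
Characteristic polynomial det(A - λI) = λ^2 + 5λ + 6 = 0.
Eigenvalues λ = -3, -2.
For λ=-3: (A-λI) row 1 is [-2, -3], so an eigenvector is (-3, 2).
For λ=-2: (A-λI) row 1 is [-3, -3], so an eigenvector is (-1, 1).
General solution: C_1e^(-3t)(-3,2) + C_2e^(-2t)(-1,1).

x_1(t) = -3C_1e^(-3t) - C_2e^(-2t), x_2(t) = 2C_1e^(-3t) + C_2e^(-2t)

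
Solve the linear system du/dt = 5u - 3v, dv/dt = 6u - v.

u(t) = C_1e^(2t)sin(3t) - C_2e^(2t)cos(3t), v(t) = C_1e^(2t)sin(3t) - C_1e^(2t)cos(3t) - C_2e^(2t)sin(3t) - C_2e^(2t)cos(3t)

Coefficient matrix A = [[5, -3], [6, -1]].
Characteristic polynomial det(A - λI) = λ^2 - 4λ + 13 = 0.
Eigenvalues λ = 2 ± 3i (complex conjugate pair).
For λ=2+3i: an eigenvector is (0,-1) - i(1,1) = (0 - i, -1 - i).
A real fundamental pair from Re and Im of e^((2+3i)t)v: X_1 = e^(2t)(cos(3t)·(0,-1) + sin(3t)·(1,1)), X_2 = e^(2t)(sin(3t)·(0,-1) - cos(3t)·(1,1)).
General solution: C_1X_1 + C_2X_2.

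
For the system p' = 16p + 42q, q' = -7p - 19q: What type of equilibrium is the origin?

saddle

A = [[16,42],[-7,-19]]; det(A-λI) = λ^2 + 3λ - 10.
λ = 2, -5: opposite signs.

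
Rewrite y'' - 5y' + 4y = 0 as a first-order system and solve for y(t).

Let x_1 = y, x_2 = y'. Then x_1' = x_2 and x_2' = -4x_1 + 5x_2.
A = [[0,1],[-4,5]]; det(A-λI) = λ^2 - 5λ + 4.
Eigenvalues λ = 4, 1 with eigenvectors (1,4), (1,1).

y(t) = C_1e^(4t) + C_2e^(t)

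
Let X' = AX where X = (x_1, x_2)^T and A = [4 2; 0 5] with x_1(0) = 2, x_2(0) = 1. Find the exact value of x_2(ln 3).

243

A = [[4,2],[0,5]]; eigenvalues λ = 5, 4.
Eigenvectors: (-2,-1) for λ=5, (-1,0) for λ=4.
From the initial condition, c_1 = -1, c_2 = 0.
x_2(ln 3) = (-1)(3^5)(-1) + (0)(3^4)(0) = 243.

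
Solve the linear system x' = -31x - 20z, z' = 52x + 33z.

x(t) = 2K_1e^(t)sin(4t) + K_1e^(t)cos(4t) + K_2e^(t)sin(4t) - 2K_2e^(t)cos(4t), z(t) = -3K_1e^(t)sin(4t) - 2K_1e^(t)cos(4t) - 2K_2e^(t)sin(4t) + 3K_2e^(t)cos(4t)

Coefficient matrix A = [[-31, -20], [52, 33]].
Characteristic polynomial det(A - λI) = λ^2 - 2λ + 17 = 0.
Eigenvalues λ = 1 ± 4i (complex conjugate pair).
For λ=1+4i: an eigenvector is (1,-2) - i(2,-3) = (1 - 2i, -2 + 3i).
A real fundamental pair from Re and Im of e^((1+4i)t)v: X_1 = e^(t)(cos(4t)·(1,-2) + sin(4t)·(2,-3)), X_2 = e^(t)(sin(4t)·(1,-2) - cos(4t)·(2,-3)).
General solution: K_1X_1 + K_2X_2.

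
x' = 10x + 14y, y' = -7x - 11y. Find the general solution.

x(t) = 2K_1e^(3t) - K_2e^(-4t), y(t) = -K_1e^(3t) + K_2e^(-4t)

Coefficient matrix A = [[10, 14], [-7, -11]].
Characteristic polynomial det(A - λI) = λ^2 + λ - 12 = 0.
Eigenvalues λ = 3, -4.
For λ=3: (A-λI) row 1 is [7, 14], so an eigenvector is (2, -1).
For λ=-4: (A-λI) row 1 is [14, 14], so an eigenvector is (-1, 1).
General solution: K_1e^(3t)(2,-1) + K_2e^(-4t)(-1,1).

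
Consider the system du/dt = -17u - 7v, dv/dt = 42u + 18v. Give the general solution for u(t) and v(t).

u(t) = -c_1e^(4t) + c_2e^(-3t), v(t) = 3c_1e^(4t) - 2c_2e^(-3t)

Coefficient matrix A = [[-17, -7], [42, 18]].
Characteristic polynomial det(A - λI) = λ^2 - λ - 12 = 0.
Eigenvalues λ = 4, -3.
For λ=4: (A-λI) row 1 is [-21, -7], so an eigenvector is (-1, 3).
For λ=-3: (A-λI) row 1 is [-14, -7], so an eigenvector is (1, -2).
General solution: c_1e^(4t)(-1,3) + c_2e^(-3t)(1,-2).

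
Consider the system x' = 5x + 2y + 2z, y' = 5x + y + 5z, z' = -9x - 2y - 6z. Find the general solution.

x(t) = c_1e^(t) + c_2e^(3t), y(t) = -c_1e^(t) - c_3e^(-4t), z(t) = -c_1e^(t) - c_2e^(3t) + c_3e^(-4t)

Coefficient matrix A = [[5, 2, 2], [5, 1, 5], [-9, -2, -6]].
det(A - λI) = 0 gives eigenvalues λ = 1, 3, -4.
For λ=1: eigenvector (1,-1,-1).
For λ=3: eigenvector (1,0,-1).
For λ=-4: eigenvector (0,-1,1).
General solution: c_1e^(t)(1,-1,-1) + c_2e^(3t)(1,0,-1) + c_3e^(-4t)(0,-1,1).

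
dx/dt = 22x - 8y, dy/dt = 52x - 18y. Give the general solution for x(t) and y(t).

x(t) = K_1e^(2t)sin(4t) - K_1e^(2t)cos(4t) - K_2e^(2t)sin(4t) - K_2e^(2t)cos(4t), y(t) = 2K_1e^(2t)sin(4t) - 3K_1e^(2t)cos(4t) - 3K_2e^(2t)sin(4t) - 2K_2e^(2t)cos(4t)

Coefficient matrix A = [[22, -8], [52, -18]].
Characteristic polynomial det(A - λI) = λ^2 - 4λ + 20 = 0.
Eigenvalues λ = 2 ± 4i (complex conjugate pair).
For λ=2+4i: an eigenvector is (-1,-3) - i(1,2) = (-1 - i, -3 - 2i).
A real fundamental pair from Re and Im of e^((2+4i)t)v: X_1 = e^(2t)(cos(4t)·(-1,-3) + sin(4t)·(1,2)), X_2 = e^(2t)(sin(4t)·(-1,-3) - cos(4t)·(1,2)).
General solution: K_1X_1 + K_2X_2.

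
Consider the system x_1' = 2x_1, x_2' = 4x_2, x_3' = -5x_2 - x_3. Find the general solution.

x_1(t) = K_3e^(2t), x_2(t) = K_2e^(4t), x_3(t) = K_1e^(-t) - K_2e^(4t)

Coefficient matrix A = [[2, 0, 0], [0, 4, 0], [0, -5, -1]].
det(A - λI) = 0 gives eigenvalues λ = -1, 4, 2.
For λ=-1: eigenvector (0,0,1).
For λ=4: eigenvector (0,1,-1).
For λ=2: eigenvector (1,0,0).
General solution: K_1e^(-t)(0,0,1) + K_2e^(4t)(0,1,-1) + K_3e^(2t)(1,0,0).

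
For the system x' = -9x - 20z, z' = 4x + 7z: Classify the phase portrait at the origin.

stable spiral

A = [[-9,-20],[4,7]]; det(A-λI) = λ^2 + 2λ + 17.
λ = -1 ± 4i: negative real part.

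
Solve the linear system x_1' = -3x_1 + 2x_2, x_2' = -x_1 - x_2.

x_1(t) = K_1e^(-2t)sin(t) - K_1e^(-2t)cos(t) - K_2e^(-2t)sin(t) - K_2e^(-2t)cos(t), x_2(t) = K_1e^(-2t)sin(t) - K_2e^(-2t)cos(t)

Coefficient matrix A = [[-3, 2], [-1, -1]].
Characteristic polynomial det(A - λI) = λ^2 + 4λ + 5 = 0.
Eigenvalues λ = -2 ± i (complex conjugate pair).
For λ=-2+i: an eigenvector is (-1,0) - i(1,1) = (-1 - i, 0 - i).
A real fundamental pair from Re and Im of e^((-2+i)t)v: X_1 = e^(-2t)(cos(t)·(-1,0) + sin(t)·(1,1)), X_2 = e^(-2t)(sin(t)·(-1,0) - cos(t)·(1,1)).
General solution: K_1X_1 + K_2X_2.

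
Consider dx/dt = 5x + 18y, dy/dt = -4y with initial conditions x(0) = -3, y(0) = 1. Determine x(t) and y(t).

x(t) = -e^(5t) - 2e^(-4t), y(t) = e^(-4t)

Coefficient matrix A = [[5, 18], [0, -4]].
Characteristic polynomial det(A - λI) = λ^2 - λ - 20 = 0.
Eigenvalues λ = 5, -4.
For λ=5: (A-λI) row 1 is [0, 18], so an eigenvector is (1, 0).
For λ=-4: (A-λI) row 1 is [9, 18], so an eigenvector is (-2, 1).
General solution: K_1e^(5t)(1,0) + K_2e^(-4t)(-2,1).
Applying x(0)=-3, y(0)=1 gives K_1=-1, K_2=1.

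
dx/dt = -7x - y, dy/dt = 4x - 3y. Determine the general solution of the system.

Coefficient matrix A = [[-7, -1], [4, -3]].
Characteristic polynomial det(A - λI) = λ^2 + 10λ + 25 = 0.
Single eigenvalue λ = -5 with algebraic multiplicity 2.
Eigenvector v = (1,-2); generalized eigenvector w with (A-λI)w=v is (1,-3).
General solution: e^(-5t)[K_1·v + K_2·(t·v + w)].

x(t) = K_1e^(-5t) + K_2te^(-5t) + K_2e^(-5t), y(t) = -2K_1e^(-5t) - 2K_2te^(-5t) - 3K_2e^(-5t)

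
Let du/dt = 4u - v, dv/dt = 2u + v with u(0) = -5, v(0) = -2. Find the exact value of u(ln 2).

-52

A = [[4,-1],[2,1]]; eigenvalues λ = 2, 3.
Eigenvectors: (1,2) for λ=2, (-1,-1) for λ=3.
From the initial condition, c_1 = 3, c_2 = 8.
u(ln 2) = (3)(2^2)(1) + (8)(2^3)(-1) = -52.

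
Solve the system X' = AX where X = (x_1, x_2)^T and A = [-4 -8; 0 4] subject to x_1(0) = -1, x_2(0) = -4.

Coefficient matrix A = [[-4, -8], [0, 4]].
Characteristic polynomial det(A - λI) = λ^2 - 16 = 0.
Eigenvalues λ = 4, -4.
For λ=4: (A-λI) row 1 is [-8, -8], so an eigenvector is (-1, 1).
For λ=-4: (A-λI) row 1 is [0, -8], so an eigenvector is (-1, 0).
General solution: c_1e^(4t)(-1,1) + c_2e^(-4t)(-1,0).
Applying x_1(0)=-1, x_2(0)=-4 gives c_1=-4, c_2=5.

x_1(t) = 4e^(4t) - 5e^(-4t), x_2(t) = -4e^(4t)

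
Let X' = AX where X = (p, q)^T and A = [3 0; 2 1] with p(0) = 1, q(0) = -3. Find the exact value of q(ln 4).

A = [[3,0],[2,1]]; eigenvalues λ = 1, 3.
Eigenvectors: (0,1) for λ=1, (-1,-1) for λ=3.
From the initial condition, c_1 = -4, c_2 = -1.
q(ln 4) = (-4)(4^1)(1) + (-1)(4^3)(-1) = 48.

48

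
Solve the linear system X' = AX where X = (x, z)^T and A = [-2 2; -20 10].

x(t) = c_1e^(4t)cos(2t) + c_2e^(4t)sin(2t), z(t) = -c_1e^(4t)sin(2t) + 3c_1e^(4t)cos(2t) + 3c_2e^(4t)sin(2t) + c_2e^(4t)cos(2t)

Coefficient matrix A = [[-2, 2], [-20, 10]].
Characteristic polynomial det(A - λI) = λ^2 - 8λ + 20 = 0.
Eigenvalues λ = 4 ± 2i (complex conjugate pair).
For λ=4+2i: an eigenvector is (1,3) - i(0,-1) = (1, 3 + i).
A real fundamental pair from Re and Im of e^((4+2i)t)v: X_1 = e^(4t)(cos(2t)·(1,3) + sin(2t)·(0,-1)), X_2 = e^(4t)(sin(2t)·(1,3) - cos(2t)·(0,-1)).
General solution: c_1X_1 + c_2X_2.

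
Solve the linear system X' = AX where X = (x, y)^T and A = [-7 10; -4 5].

x(t) = -2c_1e^(-t)sin(2t) - c_1e^(-t)cos(2t) - c_2e^(-t)sin(2t) + 2c_2e^(-t)cos(2t), y(t) = -c_1e^(-t)sin(2t) - c_1e^(-t)cos(2t) - c_2e^(-t)sin(2t) + c_2e^(-t)cos(2t)

Coefficient matrix A = [[-7, 10], [-4, 5]].
Characteristic polynomial det(A - λI) = λ^2 + 2λ + 5 = 0.
Eigenvalues λ = -1 ± 2i (complex conjugate pair).
For λ=-1+2i: an eigenvector is (-1,-1) - i(-2,-1) = (-1 + 2i, -1 + i).
A real fundamental pair from Re and Im of e^((-1+2i)t)v: X_1 = e^(-t)(cos(2t)·(-1,-1) + sin(2t)·(-2,-1)), X_2 = e^(-t)(sin(2t)·(-1,-1) - cos(2t)·(-2,-1)).
General solution: c_1X_1 + c_2X_2.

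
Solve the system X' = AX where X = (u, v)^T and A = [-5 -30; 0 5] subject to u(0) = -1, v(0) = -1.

Coefficient matrix A = [[-5, -30], [0, 5]].
Characteristic polynomial det(A - λI) = λ^2 - 25 = 0.
Eigenvalues λ = -5, 5.
For λ=-5: (A-λI) row 1 is [0, -30], so an eigenvector is (1, 0).
For λ=5: (A-λI) row 1 is [-10, -30], so an eigenvector is (-3, 1).
General solution: K_1e^(-5t)(1,0) + K_2e^(5t)(-3,1).
Applying u(0)=-1, v(0)=-1 gives K_1=-4, K_2=-1.

u(t) = 3e^(5t) - 4e^(-5t), v(t) = -e^(5t)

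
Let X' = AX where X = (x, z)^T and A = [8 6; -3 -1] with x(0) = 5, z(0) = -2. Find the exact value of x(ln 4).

A = [[8,6],[-3,-1]]; eigenvalues λ = 5, 2.
Eigenvectors: (-2,1) for λ=5, (-1,1) for λ=2.
From the initial condition, c_1 = -3, c_2 = 1.
x(ln 4) = (-3)(4^5)(-2) + (1)(4^2)(-1) = 6128.

6128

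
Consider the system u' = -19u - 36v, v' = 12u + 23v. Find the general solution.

Coefficient matrix A = [[-19, -36], [12, 23]].
Characteristic polynomial det(A - λI) = λ^2 - 4λ - 5 = 0.
Eigenvalues λ = -1, 5.
For λ=-1: (A-λI) row 1 is [-18, -36], so an eigenvector is (-2, 1).
For λ=5: (A-λI) row 1 is [-24, -36], so an eigenvector is (3, -2).
General solution: K_1e^(-t)(-2,1) + K_2e^(5t)(3,-2).

u(t) = -2K_1e^(-t) + 3K_2e^(5t), v(t) = K_1e^(-t) - 2K_2e^(5t)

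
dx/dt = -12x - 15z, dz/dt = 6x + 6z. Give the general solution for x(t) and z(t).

Coefficient matrix A = [[-12, -15], [6, 6]].
Characteristic polynomial det(A - λI) = λ^2 + 6λ + 18 = 0.
Eigenvalues λ = -3 ± 3i (complex conjugate pair).
For λ=-3+3i: an eigenvector is (-1,1) - i(-2,1) = (-1 + 2i, 1 - i).
A real fundamental pair from Re and Im of e^((-3+3i)t)v: X_1 = e^(-3t)(cos(3t)·(-1,1) + sin(3t)·(-2,1)), X_2 = e^(-3t)(sin(3t)·(-1,1) - cos(3t)·(-2,1)).
General solution: c_1X_1 + c_2X_2.

x(t) = -2c_1e^(-3t)sin(3t) - c_1e^(-3t)cos(3t) - c_2e^(-3t)sin(3t) + 2c_2e^(-3t)cos(3t), z(t) = c_1e^(-3t)sin(3t) + c_1e^(-3t)cos(3t) + c_2e^(-3t)sin(3t) - c_2e^(-3t)cos(3t)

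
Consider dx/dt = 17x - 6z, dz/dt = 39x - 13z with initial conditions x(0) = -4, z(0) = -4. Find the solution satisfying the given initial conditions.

Coefficient matrix A = [[17, -6], [39, -13]].
Characteristic polynomial det(A - λI) = λ^2 - 4λ + 13 = 0.
Eigenvalues λ = 2 ± 3i (complex conjugate pair).
For λ=2+3i: an eigenvector is (1,3) - i(-1,-2) = (1 + i, 3 + 2i).
A real fundamental pair from Re and Im of e^((2+3i)t)v: X_1 = e^(2t)(cos(3t)·(1,3) + sin(3t)·(-1,-2)), X_2 = e^(2t)(sin(3t)·(1,3) - cos(3t)·(-1,-2)).
General solution: c_1X_1 + c_2X_2.
Applying x(0)=-4, z(0)=-4 gives c_1=4, c_2=-8.

x(t) = -12e^(2t)sin(3t) - 4e^(2t)cos(3t), z(t) = -32e^(2t)sin(3t) - 4e^(2t)cos(3t)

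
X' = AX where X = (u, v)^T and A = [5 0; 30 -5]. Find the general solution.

Coefficient matrix A = [[5, 0], [30, -5]].
Characteristic polynomial det(A - λI) = λ^2 - 25 = 0.
Eigenvalues λ = -5, 5.
For λ=-5: (A-λI) row 1 is [10, 0], so an eigenvector is (0, -1).
For λ=5: (A-λI) row 2 is [30, -10], so an eigenvector is (-1, -3).
General solution: C_1e^(-5t)(0,-1) + C_2e^(5t)(-1,-3).

u(t) = -C_2e^(5t), v(t) = -C_1e^(-5t) - 3C_2e^(5t)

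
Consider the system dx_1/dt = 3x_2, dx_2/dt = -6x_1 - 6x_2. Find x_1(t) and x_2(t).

Coefficient matrix A = [[0, 3], [-6, -6]].
Characteristic polynomial det(A - λI) = λ^2 + 6λ + 18 = 0.
Eigenvalues λ = -3 ± 3i (complex conjugate pair).
For λ=-3+3i: an eigenvector is (0,1) - i(1,-1) = (0 - i, 1 + i).
A real fundamental pair from Re and Im of e^((-3+3i)t)v: X_1 = e^(-3t)(cos(3t)·(0,1) + sin(3t)·(1,-1)), X_2 = e^(-3t)(sin(3t)·(0,1) - cos(3t)·(1,-1)).
General solution: C_1X_1 + C_2X_2.

x_1(t) = C_1e^(-3t)sin(3t) - C_2e^(-3t)cos(3t), x_2(t) = -C_1e^(-3t)sin(3t) + C_1e^(-3t)cos(3t) + C_2e^(-3t)sin(3t) + C_2e^(-3t)cos(3t)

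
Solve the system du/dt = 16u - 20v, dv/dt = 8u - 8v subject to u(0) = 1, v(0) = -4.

u(t) = 23e^(4t)sin(4t) + e^(4t)cos(4t), v(t) = 14e^(4t)sin(4t) - 4e^(4t)cos(4t)

Coefficient matrix A = [[16, -20], [8, -8]].
Characteristic polynomial det(A - λI) = λ^2 - 8λ + 32 = 0.
Eigenvalues λ = 4 ± 4i (complex conjugate pair).
For λ=4+4i: an eigenvector is (-1,-1) - i(2,1) = (-1 - 2i, -1 - i).
A real fundamental pair from Re and Im of e^((4+4i)t)v: X_1 = e^(4t)(cos(4t)·(-1,-1) + sin(4t)·(2,1)), X_2 = e^(4t)(sin(4t)·(-1,-1) - cos(4t)·(2,1)).
General solution: C_1X_1 + C_2X_2.
Applying u(0)=1, v(0)=-4 gives C_1=9, C_2=-5.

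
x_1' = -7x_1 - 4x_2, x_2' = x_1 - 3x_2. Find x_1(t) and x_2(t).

Coefficient matrix A = [[-7, -4], [1, -3]].
Characteristic polynomial det(A - λI) = λ^2 + 10λ + 25 = 0.
Single eigenvalue λ = -5 with algebraic multiplicity 2.
Eigenvector v = (-2,1); generalized eigenvector w with (A-λI)w=v is (3,-1).
General solution: e^(-5t)[c_1·v + c_2·(t·v + w)].

x_1(t) = -2c_1e^(-5t) - 2c_2te^(-5t) + 3c_2e^(-5t), x_2(t) = c_1e^(-5t) + c_2te^(-5t) - c_2e^(-5t)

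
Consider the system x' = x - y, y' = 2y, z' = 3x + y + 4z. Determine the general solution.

Coefficient matrix A = [[1, -1, 0], [0, 2, 0], [3, 1, 4]].
det(A - λI) = 0 gives eigenvalues λ = 2, 1, 4.
For λ=2: eigenvector (-1,1,1).
For λ=1: eigenvector (1,0,-1).
For λ=4: eigenvector (0,0,1).
General solution: C_1e^(2t)(-1,1,1) + C_2e^(t)(1,0,-1) + C_3e^(4t)(0,0,1).

x(t) = -C_1e^(2t) + C_2e^(t), y(t) = C_1e^(2t), z(t) = C_1e^(2t) - C_2e^(t) + C_3e^(4t)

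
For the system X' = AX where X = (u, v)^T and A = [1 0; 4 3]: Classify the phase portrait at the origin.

unstable node

A = [[1,0],[4,3]]; det(A-λI) = λ^2 - 4λ + 3.
λ = 3, 1: both positive.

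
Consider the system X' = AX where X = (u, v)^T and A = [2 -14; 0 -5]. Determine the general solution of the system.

Coefficient matrix A = [[2, -14], [0, -5]].
Characteristic polynomial det(A - λI) = λ^2 + 3λ - 10 = 0.
Eigenvalues λ = -5, 2.
For λ=-5: (A-λI) row 1 is [7, -14], so an eigenvector is (2, 1).
For λ=2: (A-λI) row 1 is [0, -14], so an eigenvector is (-1, 0).
General solution: K_1e^(-5t)(2,1) + K_2e^(2t)(-1,0).

u(t) = 2K_1e^(-5t) - K_2e^(2t), v(t) = K_1e^(-5t)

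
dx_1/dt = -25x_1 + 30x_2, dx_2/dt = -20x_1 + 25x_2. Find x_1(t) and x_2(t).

x_1(t) = -K_1e^(5t) + 3K_2e^(-5t), x_2(t) = -K_1e^(5t) + 2K_2e^(-5t)

Coefficient matrix A = [[-25, 30], [-20, 25]].
Characteristic polynomial det(A - λI) = λ^2 - 25 = 0.
Eigenvalues λ = 5, -5.
For λ=5: (A-λI) row 1 is [-30, 30], so an eigenvector is (-1, -1).
For λ=-5: (A-λI) row 1 is [-20, 30], so an eigenvector is (3, 2).
General solution: K_1e^(5t)(-1,-1) + K_2e^(-5t)(3,2).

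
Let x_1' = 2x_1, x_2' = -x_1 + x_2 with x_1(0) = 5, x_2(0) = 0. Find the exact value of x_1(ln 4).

A = [[2,0],[-1,1]]; eigenvalues λ = 2, 1.
Eigenvectors: (1,-1) for λ=2, (0,-1) for λ=1.
From the initial condition, c_1 = 5, c_2 = -5.
x_1(ln 4) = (5)(4^2)(1) + (-5)(4^1)(0) = 80.

80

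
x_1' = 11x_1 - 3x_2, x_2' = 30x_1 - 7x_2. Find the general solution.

Coefficient matrix A = [[11, -3], [30, -7]].
Characteristic polynomial det(A - λI) = λ^2 - 4λ + 13 = 0.
Eigenvalues λ = 2 ± 3i (complex conjugate pair).
For λ=2+3i: an eigenvector is (0,-1) - i(1,3) = (0 - i, -1 - 3i).
A real fundamental pair from Re and Im of e^((2+3i)t)v: X_1 = e^(2t)(cos(3t)·(0,-1) + sin(3t)·(1,3)), X_2 = e^(2t)(sin(3t)·(0,-1) - cos(3t)·(1,3)).
General solution: c_1X_1 + c_2X_2.

x_1(t) = c_1e^(2t)sin(3t) - c_2e^(2t)cos(3t), x_2(t) = 3c_1e^(2t)sin(3t) - c_1e^(2t)cos(3t) - c_2e^(2t)sin(3t) - 3c_2e^(2t)cos(3t)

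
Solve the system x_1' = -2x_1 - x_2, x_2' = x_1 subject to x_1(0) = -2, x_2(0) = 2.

x_1(t) = -2e^(-t), x_2(t) = 2e^(-t)

Coefficient matrix A = [[-2, -1], [1, 0]].
Characteristic polynomial det(A - λI) = λ^2 + 2λ + 1 = 0.
Single eigenvalue λ = -1 with algebraic multiplicity 2.
Eigenvector v = (1,-1); generalized eigenvector w with (A-λI)w=v is (-2,1).
General solution: e^(-t)[c_1·v + c_2·(t·v + w)].
Applying x_1(0)=-2, x_2(0)=2 gives c_1=-2, c_2=0.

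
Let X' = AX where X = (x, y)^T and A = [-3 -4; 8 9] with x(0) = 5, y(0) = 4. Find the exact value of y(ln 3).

4332

A = [[-3,-4],[8,9]]; eigenvalues λ = 1, 5.
Eigenvectors: (-1,1) for λ=1, (-1,2) for λ=5.
From the initial condition, c_1 = -14, c_2 = 9.
y(ln 3) = (-14)(3^1)(1) + (9)(3^5)(2) = 4332.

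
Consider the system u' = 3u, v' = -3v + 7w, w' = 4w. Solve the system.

u(t) = K_1e^(3t), v(t) = K_2e^(4t) + K_3e^(-3t), w(t) = K_2e^(4t)

Coefficient matrix A = [[3, 0, 0], [0, -3, 7], [0, 0, 4]].
det(A - λI) = 0 gives eigenvalues λ = 3, 4, -3.
For λ=3: eigenvector (1,0,0).
For λ=4: eigenvector (0,1,1).
For λ=-3: eigenvector (0,1,0).
General solution: K_1e^(3t)(1,0,0) + K_2e^(4t)(0,1,1) + K_3e^(-3t)(0,1,0).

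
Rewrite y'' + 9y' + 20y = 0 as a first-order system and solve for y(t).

Let x_1 = y, x_2 = y'. Then x_1' = x_2 and x_2' = -20x_1 - 9x_2.
A = [[0,1],[-20,-9]]; det(A-λI) = λ^2 + 9λ + 20.
Eigenvalues λ = -5, -4 with eigenvectors (1,-5), (1,-4).

y(t) = c_1e^(-5t) + c_2e^(-4t)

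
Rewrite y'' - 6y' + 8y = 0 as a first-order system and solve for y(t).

Let x_1 = y, x_2 = y'. Then x_1' = x_2 and x_2' = -8x_1 + 6x_2.
A = [[0,1],[-8,6]]; det(A-λI) = λ^2 - 6λ + 8.
Eigenvalues λ = 2, 4 with eigenvectors (1,2), (1,4).

y(t) = c_1e^(2t) + c_2e^(4t)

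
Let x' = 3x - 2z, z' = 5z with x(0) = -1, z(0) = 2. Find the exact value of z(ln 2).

64

A = [[3,-2],[0,5]]; eigenvalues λ = 3, 5.
Eigenvectors: (1,0) for λ=3, (-1,1) for λ=5.
From the initial condition, c_1 = 1, c_2 = 2.
z(ln 2) = (1)(2^3)(0) + (2)(2^5)(1) = 64.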